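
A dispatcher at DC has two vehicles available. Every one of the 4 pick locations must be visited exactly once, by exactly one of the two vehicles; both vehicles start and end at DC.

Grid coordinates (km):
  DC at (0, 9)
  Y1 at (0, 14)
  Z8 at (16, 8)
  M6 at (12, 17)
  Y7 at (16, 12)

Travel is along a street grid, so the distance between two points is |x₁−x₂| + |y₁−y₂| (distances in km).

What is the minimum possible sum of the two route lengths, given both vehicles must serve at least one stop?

Check every non-empty split of the stops between the two vehicles; for each half take its own optimal tour:
  {Y1} + {Z8, M6, Y7}: 10 + 50 = 60
  {Z8} + {Y1, M6, Y7}: 34 + 48 = 82
  {Y1, Z8} + {M6, Y7}: 44 + 48 = 92
  {M6} + {Y1, Z8, Y7}: 40 + 44 = 84
  {Y1, M6} + {Z8, Y7}: 40 + 40 = 80
  {Z8, M6} + {Y1, Y7}: 50 + 42 = 92
  … (7 splits in total)
Best: vehicle 1 DC → Y1 → DC = 10; vehicle 2 DC → Z8 → Y7 → M6 → DC = 50; combined 60.

Minimum combined distance: 60 km.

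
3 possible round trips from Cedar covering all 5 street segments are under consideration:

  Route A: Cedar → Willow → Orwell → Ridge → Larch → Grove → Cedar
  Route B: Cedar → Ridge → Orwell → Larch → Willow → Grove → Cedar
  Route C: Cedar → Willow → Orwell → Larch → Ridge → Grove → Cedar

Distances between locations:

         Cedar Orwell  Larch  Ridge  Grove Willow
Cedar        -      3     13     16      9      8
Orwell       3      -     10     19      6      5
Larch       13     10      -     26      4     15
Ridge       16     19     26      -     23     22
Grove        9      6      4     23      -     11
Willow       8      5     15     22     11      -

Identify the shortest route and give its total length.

Route A: 8 + 5 + 19 + 26 + 4 + 9 = 71
Route B: 16 + 19 + 10 + 15 + 11 + 9 = 80
Route C: 8 + 5 + 10 + 26 + 23 + 9 = 81

Shortest is Route A, total 71.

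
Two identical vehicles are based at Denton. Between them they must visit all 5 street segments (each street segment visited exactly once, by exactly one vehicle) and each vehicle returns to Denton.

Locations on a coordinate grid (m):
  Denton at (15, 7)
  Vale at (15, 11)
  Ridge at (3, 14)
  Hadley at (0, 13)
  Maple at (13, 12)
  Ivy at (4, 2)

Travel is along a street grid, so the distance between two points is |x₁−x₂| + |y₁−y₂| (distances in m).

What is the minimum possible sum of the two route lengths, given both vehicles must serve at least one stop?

There are 2^4 − 1 = 15 ways to divide the 5 stops into two non-empty groups. For each, the best each vehicle can do is its own shortest tour through its group:
  {Vale} + {Ridge, Hadley, Maple, Ivy}: 8 + 54 = 62
  {Ridge} + {Vale, Hadley, Maple, Ivy}: 38 + 52 = 90
  {Vale, Ridge} + {Hadley, Maple, Ivy}: 38 + 52 = 90
  {Hadley} + {Vale, Ridge, Maple, Ivy}: 42 + 48 = 90
  {Vale, Hadley} + {Ridge, Maple, Ivy}: 42 + 48 = 90
  {Ridge, Hadley} + {Vale, Maple, Ivy}: 44 + 42 = 86
  … (15 splits in total)
Best: vehicle 1 Denton → Vale → Denton = 8; vehicle 2 Denton → Maple → Ridge → Hadley → Ivy → Denton = 54; combined 62.

62 m — the smallest possible combined total.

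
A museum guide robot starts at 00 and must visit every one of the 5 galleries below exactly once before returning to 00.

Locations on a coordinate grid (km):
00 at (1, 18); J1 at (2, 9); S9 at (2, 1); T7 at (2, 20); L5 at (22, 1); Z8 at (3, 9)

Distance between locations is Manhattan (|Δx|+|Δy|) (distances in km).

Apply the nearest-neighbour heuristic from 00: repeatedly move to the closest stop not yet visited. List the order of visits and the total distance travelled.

82 km along 00 → T7 → J1 → Z8 → S9 → L5 → 00.

From 00: distances to unvisited — T7=3, J1=10, Z8=11, S9=18, L5=38. Nearest is T7 (3).
From T7: distances to unvisited — J1=11, Z8=12, S9=19, L5=39. Nearest is J1 (11).
From J1: distances to unvisited — Z8=1, S9=8, L5=28. Nearest is Z8 (1).
From Z8: distances to unvisited — S9=9, L5=27. Nearest is S9 (9).
From S9: distances to unvisited — L5=20. Nearest is L5 (20).
Return L5→00: 38.
Total = 3 + 11 + 1 + 9 + 20 + 38 = 82.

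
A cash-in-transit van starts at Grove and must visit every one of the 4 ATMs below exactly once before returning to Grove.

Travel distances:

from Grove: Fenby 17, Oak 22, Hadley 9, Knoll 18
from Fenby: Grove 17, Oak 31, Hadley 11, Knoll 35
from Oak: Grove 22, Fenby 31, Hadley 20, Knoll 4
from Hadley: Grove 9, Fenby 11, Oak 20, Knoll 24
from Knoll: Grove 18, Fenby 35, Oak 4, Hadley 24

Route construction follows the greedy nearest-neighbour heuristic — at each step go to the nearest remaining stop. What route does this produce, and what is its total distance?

Grove → [Hadley:9 / Fenby:17 / Knoll:18 / Oak:22] → Hadley (9)
Hadley → [Fenby:11 / Oak:20 / Knoll:24] → Fenby (11)
Fenby → [Oak:31 / Knoll:35] → Oak (31)
Oak → [Knoll:4] → Knoll (4)
Return Knoll→Grove: 18.
Total = 9 + 11 + 31 + 4 + 18 = 73.

Total distance 73 via the nearest-neighbour route Grove → Hadley → Fenby → Oak → Knoll → Grove.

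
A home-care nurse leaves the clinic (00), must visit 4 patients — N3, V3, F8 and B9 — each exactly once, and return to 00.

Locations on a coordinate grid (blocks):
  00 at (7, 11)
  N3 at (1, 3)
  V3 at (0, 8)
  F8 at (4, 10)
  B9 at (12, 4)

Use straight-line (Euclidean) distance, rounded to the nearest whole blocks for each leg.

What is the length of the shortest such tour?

Shortest round trip = 32 blocks.

00→N3→V3→F8→B9→00: 10+5+4+10+9 = 38
00→N3→V3→B9→F8→00: 10+5+13+10+3 = 41
00→N3→F8→V3→B9→00: 10+8+4+13+9 = 44
00→N3→F8→B9→V3→00: 10+8+10+13+8 = 49
00→N3→B9→V3→F8→00: 10+11+13+4+3 = 41
00→N3→B9→F8→V3→00: 10+11+10+4+8 = 43
00→V3→N3→F8→B9→00: 8+5+8+10+9 = 40
00→V3→N3→B9→F8→00: 8+5+11+10+3 = 37
00→V3→F8→N3→B9→00: 8+4+8+11+9 = 40
00→V3→B9→N3→F8→00: 8+13+11+8+3 = 43
00→F8→N3→V3→B9→00: 3+8+5+13+9 = 38
00→F8→V3→N3→B9→00: 3+4+5+11+9 = 32
The minimum is 32.
One optimal route: 00 → F8 → V3 → N3 → B9 → 00 (or its reverse).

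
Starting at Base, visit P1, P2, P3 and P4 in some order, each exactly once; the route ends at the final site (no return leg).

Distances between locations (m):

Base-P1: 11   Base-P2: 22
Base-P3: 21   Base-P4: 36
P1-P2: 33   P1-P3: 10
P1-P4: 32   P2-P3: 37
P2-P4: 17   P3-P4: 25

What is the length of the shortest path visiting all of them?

There are 4! = 24 possible orderings.
Base→P1→P2→P3→P4: 11+33+37+25 = 106
Base→P1→P2→P4→P3: 11+33+17+25 = 86
Base→P1→P3→P2→P4: 11+10+37+17 = 75
Base→P1→P3→P4→P2: 11+10+25+17 = 63
Base→P1→P4→P2→P3: 11+32+17+37 = 97
Base→P1→P4→P3→P2: 11+32+25+37 = 105
Base→P2→P1→P3→P4: 22+33+10+25 = 90
Base→P2→P1→P4→P3: 22+33+32+25 = 112
Base→P2→P3→P1→P4: 22+37+10+32 = 101
Base→P2→P3→P4→P1: 22+37+25+32 = 116
Base→P2→P4→P1→P3: 22+17+32+10 = 81
Base→P2→P4→P3→P1: 22+17+25+10 = 74
Base→P3→P1→P2→P4: 21+10+33+17 = 81
Base→P3→P1→P4→P2: 21+10+32+17 = 80
… (10 more)
The minimum is 63.
One shortest path: Base → P1 → P3 → P4 → P2.

63 m — the minimum one-way total.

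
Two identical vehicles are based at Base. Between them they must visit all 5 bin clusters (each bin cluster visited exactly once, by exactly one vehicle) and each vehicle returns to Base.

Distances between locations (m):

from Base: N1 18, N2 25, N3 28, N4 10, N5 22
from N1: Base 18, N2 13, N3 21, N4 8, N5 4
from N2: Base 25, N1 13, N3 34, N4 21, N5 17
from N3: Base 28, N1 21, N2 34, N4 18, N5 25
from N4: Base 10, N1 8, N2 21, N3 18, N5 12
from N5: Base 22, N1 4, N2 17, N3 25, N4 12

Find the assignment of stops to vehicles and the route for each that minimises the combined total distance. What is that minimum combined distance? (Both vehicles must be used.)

Check every non-empty split of the stops between the two vehicles; for each half take its own optimal tour:
  {N1} + {N2, N3, N4, N5}: 36 + 95 = 131
  {N2} + {N1, N3, N4, N5}: 50 + 75 = 125
  {N1, N2} + {N3, N4, N5}: 56 + 75 = 131
  {N3} + {N1, N2, N4, N5}: 56 + 64 = 120
  {N1, N3} + {N2, N4, N5}: 67 + 64 = 131
  {N2, N3} + {N1, N4, N5}: 87 + 44 = 131
  … (15 splits in total)
  {N4} + {N1, N2, N3, N5}: 20 + 95 = 115  ← best
Best: vehicle 1 Base → N4 → Base = 20; vehicle 2 Base → N2 → N1 → N5 → N3 → Base = 95; combined 115.

Minimum combined distance: 115 m.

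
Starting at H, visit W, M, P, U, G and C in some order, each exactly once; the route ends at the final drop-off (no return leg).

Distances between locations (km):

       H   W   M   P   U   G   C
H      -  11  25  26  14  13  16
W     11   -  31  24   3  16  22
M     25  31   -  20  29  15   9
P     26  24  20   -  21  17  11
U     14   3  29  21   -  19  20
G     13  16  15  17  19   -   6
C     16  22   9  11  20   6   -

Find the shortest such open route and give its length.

There are 6! = 720 possible orderings.
H - W - M - P - U - G - C: 11+31+20+21+19+6 = 108
H - W - M - P - U - C - G: 11+31+20+21+20+6 = 109
H - W - M - P - G - U - C: 11+31+20+17+19+20 = 118
H - W - M - P - G - C - U: 11+31+20+17+6+20 = 105
H - W - M - P - C - U - G: 11+31+20+11+20+19 = 112
H - W - M - P - C - G - U: 11+31+20+11+6+19 = 98
H - W - M - U - P - G - C: 11+31+29+21+17+6 = 115
H - W - M - U - P - C - G: 11+31+29+21+11+6 = 109
… (712 more)
H - W - U - P - G - C - M: 11+3+21+17+6+9 = 67  ← best
The minimum is 67.
One shortest path: H → W → U → P → G → C → M.

Minimum one-way distance = 67 km.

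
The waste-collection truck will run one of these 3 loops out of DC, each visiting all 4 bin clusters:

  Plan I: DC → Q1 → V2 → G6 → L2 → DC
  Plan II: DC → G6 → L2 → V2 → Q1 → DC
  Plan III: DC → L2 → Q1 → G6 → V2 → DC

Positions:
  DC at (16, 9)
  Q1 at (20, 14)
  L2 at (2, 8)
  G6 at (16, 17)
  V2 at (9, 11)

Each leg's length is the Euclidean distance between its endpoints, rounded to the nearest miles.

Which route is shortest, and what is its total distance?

Shortest is Plan II, total 50 miles.

Plan I: 6 + 11 + 9 + 17 + 14 = 57
Plan II: 8 + 17 + 8 + 11 + 6 = 50
Plan III: 14 + 19 + 5 + 9 + 7 = 54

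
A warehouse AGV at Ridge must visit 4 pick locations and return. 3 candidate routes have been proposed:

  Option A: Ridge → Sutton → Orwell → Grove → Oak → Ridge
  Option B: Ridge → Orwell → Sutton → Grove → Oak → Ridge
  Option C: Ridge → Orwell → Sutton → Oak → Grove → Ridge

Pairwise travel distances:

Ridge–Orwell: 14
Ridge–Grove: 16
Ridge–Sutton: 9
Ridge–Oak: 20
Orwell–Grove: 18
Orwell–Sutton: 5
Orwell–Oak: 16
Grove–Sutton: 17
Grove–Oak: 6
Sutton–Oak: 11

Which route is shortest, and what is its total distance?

Shortest is Option C, total 52.

Option A: 9 + 5 + 18 + 6 + 20 = 58
Option B: 14 + 5 + 17 + 6 + 20 = 62
Option C: 14 + 5 + 11 + 6 + 16 = 52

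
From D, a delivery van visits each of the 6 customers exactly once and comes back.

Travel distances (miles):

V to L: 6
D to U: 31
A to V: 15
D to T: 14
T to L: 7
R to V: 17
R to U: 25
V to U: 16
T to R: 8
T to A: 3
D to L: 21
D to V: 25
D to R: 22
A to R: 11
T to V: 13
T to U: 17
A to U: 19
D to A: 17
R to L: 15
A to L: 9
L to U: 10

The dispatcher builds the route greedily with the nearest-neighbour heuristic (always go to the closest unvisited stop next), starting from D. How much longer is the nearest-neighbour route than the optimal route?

The nearest-neighbour route is 4 miles longer than optimal.

From D: T=14, A=17, L=21, R=22, V=25, U=31 → choose T (14).
From T: A=3, L=7, R=8, V=13, U=17 → choose A (3).
From A: L=9, R=11, V=15, U=19 → choose L (9).
From L: V=6, U=10, R=15 → choose V (6).
From V: U=16, R=17 → choose U (16).
From U: R=25 → choose R (25).
NN route D → T → A → L → V → U → R → D costs 95.
Optimal: D → T → A → L → U → V → R → D costs 91 (by enumerating all 360 distinct tours).
Excess = 95 − 91 = 4.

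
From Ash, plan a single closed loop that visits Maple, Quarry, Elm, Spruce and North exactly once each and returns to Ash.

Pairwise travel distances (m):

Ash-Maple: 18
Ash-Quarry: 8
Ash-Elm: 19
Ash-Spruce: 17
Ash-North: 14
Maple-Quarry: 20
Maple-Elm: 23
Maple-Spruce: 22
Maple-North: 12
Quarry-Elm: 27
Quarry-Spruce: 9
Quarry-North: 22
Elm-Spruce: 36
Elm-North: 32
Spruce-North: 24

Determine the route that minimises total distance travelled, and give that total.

Ash - Maple - Quarry - Elm - Spruce - North - Ash: 18+20+27+36+24+14 = 139
Ash - Maple - Quarry - Elm - North - Spruce - Ash: 18+20+27+32+24+17 = 138
Ash - Maple - Quarry - Spruce - Elm - North - Ash: 18+20+9+36+32+14 = 129
Ash - Maple - Quarry - Spruce - North - Elm - Ash: 18+20+9+24+32+19 = 122
Ash - Maple - Quarry - North - Elm - Spruce - Ash: 18+20+22+32+36+17 = 145
Ash - Maple - Quarry - North - Spruce - Elm - Ash: 18+20+22+24+36+19 = 139
Ash - Maple - Elm - Quarry - Spruce - North - Ash: 18+23+27+9+24+14 = 115
Ash - Maple - Elm - Quarry - North - Spruce - Ash: 18+23+27+22+24+17 = 131
Ash - Maple - Elm - Spruce - Quarry - North - Ash: 18+23+36+9+22+14 = 122
Ash - Maple - Elm - Spruce - North - Quarry - Ash: 18+23+36+24+22+8 = 131
Ash - Maple - Elm - North - Quarry - Spruce - Ash: 18+23+32+22+9+17 = 121
Ash - Maple - Elm - North - Spruce - Quarry - Ash: 18+23+32+24+9+8 = 114
Ash - Maple - Spruce - Quarry - Elm - North - Ash: 18+22+9+27+32+14 = 122
Ash - Maple - Spruce - Quarry - North - Elm - Ash: 18+22+9+22+32+19 = 122
… (46 more)
Ash - Quarry - Spruce - North - Maple - Elm - Ash: 8+9+24+12+23+19 = 95  ← best
The minimum is 95.
One optimal route: Ash → Quarry → Spruce → North → Maple → Elm → Ash (or its reverse).

Minimum total distance: 95 m.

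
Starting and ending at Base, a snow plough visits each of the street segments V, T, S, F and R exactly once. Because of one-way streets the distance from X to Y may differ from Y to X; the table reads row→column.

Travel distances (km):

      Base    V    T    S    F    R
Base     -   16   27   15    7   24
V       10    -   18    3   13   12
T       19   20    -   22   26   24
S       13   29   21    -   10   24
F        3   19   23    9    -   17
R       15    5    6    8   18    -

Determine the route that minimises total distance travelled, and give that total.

Shortest round trip = 66 km.

Base → V → T → S → F → R → Base: 16+18+22+10+17+15 = 98
Base → V → T → S → R → F → Base: 16+18+22+24+18+3 = 101
Base → V → T → F → S → R → Base: 16+18+26+9+24+15 = 108
Base → V → T → F → R → S → Base: 16+18+26+17+8+13 = 98
Base → V → T → R → S → F → Base: 16+18+24+8+10+3 = 79
Base → V → T → R → F → S → Base: 16+18+24+18+9+13 = 98
Base → V → S → T → F → R → Base: 16+3+21+26+17+15 = 98
Base → V → S → T → R → F → Base: 16+3+21+24+18+3 = 85
Base → V → S → F → T → R → Base: 16+3+10+23+24+15 = 91
Base → V → S → F → R → T → Base: 16+3+10+17+6+19 = 71
Base → V → S → R → T → F → Base: 16+3+24+6+26+3 = 78
Base → V → S → R → F → T → Base: 16+3+24+18+23+19 = 103
Base → V → F → T → S → R → Base: 16+13+23+22+24+15 = 113
Base → V → F → T → R → S → Base: 16+13+23+24+8+13 = 97
… (106 more)
Base → F → R → T → V → S → Base: 7+17+6+20+3+13 = 66  ← best
The minimum is 66.
One optimal route: Base → F → R → T → V → S → Base.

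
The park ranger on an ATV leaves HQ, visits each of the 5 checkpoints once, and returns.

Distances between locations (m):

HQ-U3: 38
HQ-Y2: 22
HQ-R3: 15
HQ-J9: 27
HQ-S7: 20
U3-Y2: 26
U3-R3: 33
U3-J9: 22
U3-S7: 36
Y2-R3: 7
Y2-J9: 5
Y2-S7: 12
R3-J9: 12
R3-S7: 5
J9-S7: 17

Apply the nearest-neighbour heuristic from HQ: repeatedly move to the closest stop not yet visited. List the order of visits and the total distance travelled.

HQ → [R3:15 / S7:20 / Y2:22 / J9:27 / U3:38] → R3 (15)
R3 → [S7:5 / Y2:7 / J9:12 / U3:33] → S7 (5)
S7 → [Y2:12 / J9:17 / U3:36] → Y2 (12)
Y2 → [J9:5 / U3:26] → J9 (5)
J9 → [U3:22] → U3 (22)
Return U3→HQ: 38.
Total = 15 + 5 + 12 + 5 + 22 + 38 = 97.

Nearest-neighbour total = 97 m; route HQ → R3 → S7 → Y2 → J9 → U3 → HQ.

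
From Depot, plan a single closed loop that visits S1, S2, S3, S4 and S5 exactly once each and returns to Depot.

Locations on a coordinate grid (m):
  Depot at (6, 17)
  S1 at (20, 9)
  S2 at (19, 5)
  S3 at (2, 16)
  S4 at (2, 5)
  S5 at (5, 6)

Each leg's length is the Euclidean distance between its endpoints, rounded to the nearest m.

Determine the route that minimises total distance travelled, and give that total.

There are 60 distinct closed tours to check (reversals are equivalent).
Depot-S1-S2-S3-S4-S5-Depot: 16+4+20+11+3+11 = 65
Depot-S1-S2-S3-S5-S4-Depot: 16+4+20+10+3+13 = 66
Depot-S1-S2-S4-S3-S5-Depot: 16+4+17+11+10+11 = 69
Depot-S1-S2-S4-S5-S3-Depot: 16+4+17+3+10+4 = 54
Depot-S1-S2-S5-S3-S4-Depot: 16+4+14+10+11+13 = 68
Depot-S1-S2-S5-S4-S3-Depot: 16+4+14+3+11+4 = 52
Depot-S1-S3-S2-S4-S5-Depot: 16+19+20+17+3+11 = 86
Depot-S1-S3-S2-S5-S4-Depot: 16+19+20+14+3+13 = 85
Depot-S1-S3-S4-S2-S5-Depot: 16+19+11+17+14+11 = 88
Depot-S1-S3-S4-S5-S2-Depot: 16+19+11+3+14+18 = 81
Depot-S1-S3-S5-S2-S4-Depot: 16+19+10+14+17+13 = 89
Depot-S1-S3-S5-S4-S2-Depot: 16+19+10+3+17+18 = 83
Depot-S1-S4-S2-S3-S5-Depot: 16+18+17+20+10+11 = 92
Depot-S1-S4-S2-S5-S3-Depot: 16+18+17+14+10+4 = 79
… (46 more)
The minimum is 52.
One optimal route: Depot → S1 → S2 → S5 → S4 → S3 → Depot (or its reverse).

52 m — the shortest possible round trip.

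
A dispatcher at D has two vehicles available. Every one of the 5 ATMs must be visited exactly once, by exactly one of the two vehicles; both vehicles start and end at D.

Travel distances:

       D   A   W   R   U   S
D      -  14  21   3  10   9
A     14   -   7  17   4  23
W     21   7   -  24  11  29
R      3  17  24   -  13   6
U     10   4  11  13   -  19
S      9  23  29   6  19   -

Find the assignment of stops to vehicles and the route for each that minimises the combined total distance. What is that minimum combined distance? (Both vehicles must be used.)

60 — the smallest possible combined total.

Check every non-empty split of the stops between the two vehicles; for each half take its own optimal tour:
  {A} + {W, R, U, S}: 28 + 59 = 87
  {W} + {A, R, U, S}: 42 + 46 = 88
  {A, W} + {R, U, S}: 42 + 38 = 80
  {R} + {A, W, U, S}: 6 + 59 = 65
  {A, R} + {W, U, S}: 34 + 59 = 93
  {W, R} + {A, U, S}: 48 + 46 = 94
  … (15 splits in total)
  {A, W, U} + {R, S}: 42 + 18 = 60  ← best
Best: vehicle 1 D → A → W → U → D = 42; vehicle 2 D → R → S → D = 18; combined 60.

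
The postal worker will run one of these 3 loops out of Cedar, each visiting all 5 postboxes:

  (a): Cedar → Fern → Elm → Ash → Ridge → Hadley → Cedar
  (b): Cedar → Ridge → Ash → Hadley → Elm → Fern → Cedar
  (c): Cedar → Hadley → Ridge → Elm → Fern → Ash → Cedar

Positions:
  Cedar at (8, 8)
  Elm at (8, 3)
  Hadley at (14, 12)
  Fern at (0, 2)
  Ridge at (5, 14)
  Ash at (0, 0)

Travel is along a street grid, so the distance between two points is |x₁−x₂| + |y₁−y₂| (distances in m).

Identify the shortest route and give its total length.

(a): 14 + 9 + 11 + 19 + 11 + 10 = 74
(b): 9 + 19 + 26 + 15 + 9 + 14 = 92
(c): 10 + 11 + 14 + 9 + 2 + 16 = 62

62 m — (c) is the shortest.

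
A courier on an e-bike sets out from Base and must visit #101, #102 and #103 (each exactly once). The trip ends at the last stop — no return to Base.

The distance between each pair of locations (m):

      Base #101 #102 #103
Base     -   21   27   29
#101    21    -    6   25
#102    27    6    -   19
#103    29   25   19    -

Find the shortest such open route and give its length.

There are 3! = 6 possible orderings.
Base → #101 → #102 → #103: 21+6+19 = 46
Base → #101 → #103 → #102: 21+25+19 = 65
Base → #102 → #101 → #103: 27+6+25 = 58
Base → #102 → #103 → #101: 27+19+25 = 71
Base → #103 → #101 → #102: 29+25+6 = 60
Base → #103 → #102 → #101: 29+19+6 = 54
The minimum is 46.
One shortest path: Base → #101 → #102 → #103.

46 m — the minimum one-way total.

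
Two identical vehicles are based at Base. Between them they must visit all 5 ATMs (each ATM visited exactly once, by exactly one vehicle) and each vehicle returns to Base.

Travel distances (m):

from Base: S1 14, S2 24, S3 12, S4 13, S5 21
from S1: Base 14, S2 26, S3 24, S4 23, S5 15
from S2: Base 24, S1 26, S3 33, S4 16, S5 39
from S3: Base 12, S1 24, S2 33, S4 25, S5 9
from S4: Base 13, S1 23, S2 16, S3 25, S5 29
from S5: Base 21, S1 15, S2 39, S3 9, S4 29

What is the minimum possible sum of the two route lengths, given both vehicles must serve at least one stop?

Check every non-empty split of the stops between the two vehicles; for each half take its own optimal tour:
  {S1} + {S2, S3, S4, S5}: 28 + 89 = 117
  {S2} + {S1, S3, S4, S5}: 48 + 72 = 120
  {S1, S2} + {S3, S4, S5}: 64 + 63 = 127
  {S3} + {S1, S2, S4, S5}: 24 + 91 = 115
  {S1, S3} + {S2, S4, S5}: 50 + 89 = 139
  {S2, S3} + {S1, S4, S5}: 69 + 71 = 140
  … (15 splits in total)
  {S2, S4} + {S1, S3, S5}: 53 + 50 = 103  ← best
Best: vehicle 1 Base → S2 → S4 → Base = 53; vehicle 2 Base → S1 → S5 → S3 → Base = 50; combined 103.

103 m — the smallest possible combined total.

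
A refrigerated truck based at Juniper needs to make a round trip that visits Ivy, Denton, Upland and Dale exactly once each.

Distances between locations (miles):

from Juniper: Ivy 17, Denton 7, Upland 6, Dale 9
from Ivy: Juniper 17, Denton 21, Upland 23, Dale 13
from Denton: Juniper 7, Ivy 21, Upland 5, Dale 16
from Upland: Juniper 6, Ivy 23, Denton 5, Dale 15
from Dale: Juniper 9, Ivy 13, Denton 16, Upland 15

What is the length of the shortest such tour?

54 miles — the shortest possible round trip.

There are 12 distinct closed tours to check (reversals are equivalent).
Juniper-Ivy-Denton-Upland-Dale-Juniper: 17+21+5+15+9 = 67
Juniper-Ivy-Denton-Dale-Upland-Juniper: 17+21+16+15+6 = 75
Juniper-Ivy-Upland-Denton-Dale-Juniper: 17+23+5+16+9 = 70
Juniper-Ivy-Upland-Dale-Denton-Juniper: 17+23+15+16+7 = 78
Juniper-Ivy-Dale-Denton-Upland-Juniper: 17+13+16+5+6 = 57
Juniper-Ivy-Dale-Upland-Denton-Juniper: 17+13+15+5+7 = 57
Juniper-Denton-Ivy-Upland-Dale-Juniper: 7+21+23+15+9 = 75
Juniper-Denton-Ivy-Dale-Upland-Juniper: 7+21+13+15+6 = 62
Juniper-Denton-Upland-Ivy-Dale-Juniper: 7+5+23+13+9 = 57
Juniper-Denton-Dale-Ivy-Upland-Juniper: 7+16+13+23+6 = 65
Juniper-Upland-Ivy-Denton-Dale-Juniper: 6+23+21+16+9 = 75
Juniper-Upland-Denton-Ivy-Dale-Juniper: 6+5+21+13+9 = 54
The minimum is 54.
One optimal route: Juniper → Upland → Denton → Ivy → Dale → Juniper (or its reverse).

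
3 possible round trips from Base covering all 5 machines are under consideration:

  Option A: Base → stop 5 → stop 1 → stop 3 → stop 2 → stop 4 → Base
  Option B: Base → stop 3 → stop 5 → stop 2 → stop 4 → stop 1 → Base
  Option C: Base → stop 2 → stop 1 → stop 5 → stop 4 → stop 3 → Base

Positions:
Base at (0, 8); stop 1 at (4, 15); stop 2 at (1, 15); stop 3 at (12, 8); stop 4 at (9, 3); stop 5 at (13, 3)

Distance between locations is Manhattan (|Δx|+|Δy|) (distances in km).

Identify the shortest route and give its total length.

Option A: 18 + 21 + 15 + 18 + 20 + 14 = 106
Option B: 12 + 6 + 24 + 20 + 17 + 11 = 90
Option C: 8 + 3 + 21 + 4 + 8 + 12 = 56

Shortest is Option C, total 56 km.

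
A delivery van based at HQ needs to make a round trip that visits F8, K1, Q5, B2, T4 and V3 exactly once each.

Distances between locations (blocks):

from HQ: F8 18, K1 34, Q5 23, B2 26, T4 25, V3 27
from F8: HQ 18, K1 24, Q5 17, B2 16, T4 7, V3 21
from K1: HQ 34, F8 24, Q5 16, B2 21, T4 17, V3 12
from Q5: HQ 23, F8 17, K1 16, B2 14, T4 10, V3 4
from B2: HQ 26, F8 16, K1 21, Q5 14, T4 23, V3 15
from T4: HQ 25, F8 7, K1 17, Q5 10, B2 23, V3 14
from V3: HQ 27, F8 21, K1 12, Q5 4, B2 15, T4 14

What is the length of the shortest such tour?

Shortest round trip = 98 blocks.

There are 360 distinct closed tours to check (reversals are equivalent).
HQ - F8 - K1 - Q5 - B2 - T4 - V3 - HQ: 18+24+16+14+23+14+27 = 136
HQ - F8 - K1 - Q5 - B2 - V3 - T4 - HQ: 18+24+16+14+15+14+25 = 126
HQ - F8 - K1 - Q5 - T4 - B2 - V3 - HQ: 18+24+16+10+23+15+27 = 133
HQ - F8 - K1 - Q5 - T4 - V3 - B2 - HQ: 18+24+16+10+14+15+26 = 123
HQ - F8 - K1 - Q5 - V3 - B2 - T4 - HQ: 18+24+16+4+15+23+25 = 125
HQ - F8 - K1 - Q5 - V3 - T4 - B2 - HQ: 18+24+16+4+14+23+26 = 125
HQ - F8 - K1 - B2 - Q5 - T4 - V3 - HQ: 18+24+21+14+10+14+27 = 128
HQ - F8 - K1 - B2 - Q5 - V3 - T4 - HQ: 18+24+21+14+4+14+25 = 120
… (352 more)
HQ - F8 - T4 - K1 - V3 - Q5 - B2 - HQ: 18+7+17+12+4+14+26 = 98  ← best
The minimum is 98.
One optimal route: HQ → F8 → T4 → K1 → V3 → Q5 → B2 → HQ (or its reverse).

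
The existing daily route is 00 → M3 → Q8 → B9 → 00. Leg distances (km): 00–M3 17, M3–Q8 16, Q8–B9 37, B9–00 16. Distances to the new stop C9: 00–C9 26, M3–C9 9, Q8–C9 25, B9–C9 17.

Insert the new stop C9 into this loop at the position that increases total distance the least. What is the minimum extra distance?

Minimum extra distance: 5 km, inserting C9 between Q8 and B9.

Insertion cost between consecutive stops i–j is d(i,C9) + d(C9,j) − d(i,j):
  between 00 and M3: 26 + 9 − 17 = 18
  between M3 and Q8: 9 + 25 − 16 = 18
  between Q8 and B9: 25 + 17 − 37 = 5
  between B9 and 00: 17 + 26 − 16 = 27
Cheapest insertion is between Q8 and B9, adding 5.
New total = 86 + 5 = 91.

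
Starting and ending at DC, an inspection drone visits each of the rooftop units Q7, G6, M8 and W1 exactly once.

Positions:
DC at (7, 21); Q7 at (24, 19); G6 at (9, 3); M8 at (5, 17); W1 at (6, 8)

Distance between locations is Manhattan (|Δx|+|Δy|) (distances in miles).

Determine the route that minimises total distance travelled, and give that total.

Shortest round trip = 74 miles.

DC→Q7→G6→M8→W1→DC: 19+31+18+10+14 = 92
DC→Q7→G6→W1→M8→DC: 19+31+8+10+6 = 74
DC→Q7→M8→G6→W1→DC: 19+21+18+8+14 = 80
DC→Q7→M8→W1→G6→DC: 19+21+10+8+20 = 78
DC→Q7→W1→G6→M8→DC: 19+29+8+18+6 = 80
DC→Q7→W1→M8→G6→DC: 19+29+10+18+20 = 96
DC→G6→Q7→M8→W1→DC: 20+31+21+10+14 = 96
DC→G6→Q7→W1→M8→DC: 20+31+29+10+6 = 96
DC→G6→M8→Q7→W1→DC: 20+18+21+29+14 = 102
DC→G6→W1→Q7→M8→DC: 20+8+29+21+6 = 84
DC→M8→Q7→G6→W1→DC: 6+21+31+8+14 = 80
DC→M8→G6→Q7→W1→DC: 6+18+31+29+14 = 98
The minimum is 74.
One optimal route: DC → Q7 → G6 → W1 → M8 → DC (or its reverse).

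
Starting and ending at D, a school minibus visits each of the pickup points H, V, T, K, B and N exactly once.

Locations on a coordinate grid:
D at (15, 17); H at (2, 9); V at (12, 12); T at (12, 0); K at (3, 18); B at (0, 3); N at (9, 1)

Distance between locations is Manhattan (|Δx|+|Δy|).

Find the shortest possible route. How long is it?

Minimum total distance: 66.

D - H - V - T - K - B - N - D: 21+13+12+27+18+11+22 = 124
D - H - V - T - K - N - B - D: 21+13+12+27+23+11+29 = 136
D - H - V - T - B - K - N - D: 21+13+12+15+18+23+22 = 124
D - H - V - T - B - N - K - D: 21+13+12+15+11+23+13 = 108
D - H - V - T - N - K - B - D: 21+13+12+4+23+18+29 = 120
D - H - V - T - N - B - K - D: 21+13+12+4+11+18+13 = 92
D - H - V - K - T - B - N - D: 21+13+15+27+15+11+22 = 124
D - H - V - K - T - N - B - D: 21+13+15+27+4+11+29 = 120
… (352 more)
D - V - T - N - B - H - K - D: 8+12+4+11+8+10+13 = 66  ← best
The minimum is 66.
One optimal route: D → V → T → N → B → H → K → D (or its reverse).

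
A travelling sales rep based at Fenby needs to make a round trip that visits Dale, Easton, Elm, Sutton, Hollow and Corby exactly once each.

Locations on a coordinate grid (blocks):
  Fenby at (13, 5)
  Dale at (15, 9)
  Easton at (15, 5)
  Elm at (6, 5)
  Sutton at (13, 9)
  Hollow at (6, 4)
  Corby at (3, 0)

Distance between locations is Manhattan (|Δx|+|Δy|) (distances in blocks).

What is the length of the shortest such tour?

Minimum total distance: 42 blocks.

Fenby - Dale - Easton - Elm - Sutton - Hollow - Corby - Fenby: 6+4+9+11+12+7+15 = 64
Fenby - Dale - Easton - Elm - Sutton - Corby - Hollow - Fenby: 6+4+9+11+19+7+8 = 64
Fenby - Dale - Easton - Elm - Hollow - Sutton - Corby - Fenby: 6+4+9+1+12+19+15 = 66
Fenby - Dale - Easton - Elm - Hollow - Corby - Sutton - Fenby: 6+4+9+1+7+19+4 = 50
Fenby - Dale - Easton - Elm - Corby - Sutton - Hollow - Fenby: 6+4+9+8+19+12+8 = 66
Fenby - Dale - Easton - Elm - Corby - Hollow - Sutton - Fenby: 6+4+9+8+7+12+4 = 50
Fenby - Dale - Easton - Sutton - Elm - Hollow - Corby - Fenby: 6+4+6+11+1+7+15 = 50
Fenby - Dale - Easton - Sutton - Elm - Corby - Hollow - Fenby: 6+4+6+11+8+7+8 = 50
… (352 more)
Fenby - Easton - Dale - Sutton - Elm - Hollow - Corby - Fenby: 2+4+2+11+1+7+15 = 42  ← best
The minimum is 42.
One optimal route: Fenby → Easton → Dale → Sutton → Elm → Hollow → Corby → Fenby (or its reverse).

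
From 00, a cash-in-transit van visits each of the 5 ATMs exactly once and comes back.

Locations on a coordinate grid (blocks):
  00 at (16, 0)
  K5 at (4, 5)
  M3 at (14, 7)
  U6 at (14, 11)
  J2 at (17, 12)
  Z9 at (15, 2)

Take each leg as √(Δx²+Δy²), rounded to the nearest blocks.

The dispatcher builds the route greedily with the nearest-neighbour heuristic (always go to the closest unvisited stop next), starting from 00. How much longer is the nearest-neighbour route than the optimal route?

Excess over optimum: 1 blocks.

00: Z9=2, M3=7, U6=11, J2=12, K5=13 ⇒ Z9
Z9: M3=5, U6=9, J2=10, K5=11 ⇒ M3
M3: U6=4, J2=6, K5=10 ⇒ U6
U6: J2=3, K5=12 ⇒ J2
J2: K5=15 ⇒ K5
NN route 00 → Z9 → M3 → U6 → J2 → K5 → 00 costs 42.
Optimal: 00 → K5 → U6 → J2 → M3 → Z9 → 00 costs 41 (by enumerating all 60 distinct tours).
Excess = 42 − 41 = 1.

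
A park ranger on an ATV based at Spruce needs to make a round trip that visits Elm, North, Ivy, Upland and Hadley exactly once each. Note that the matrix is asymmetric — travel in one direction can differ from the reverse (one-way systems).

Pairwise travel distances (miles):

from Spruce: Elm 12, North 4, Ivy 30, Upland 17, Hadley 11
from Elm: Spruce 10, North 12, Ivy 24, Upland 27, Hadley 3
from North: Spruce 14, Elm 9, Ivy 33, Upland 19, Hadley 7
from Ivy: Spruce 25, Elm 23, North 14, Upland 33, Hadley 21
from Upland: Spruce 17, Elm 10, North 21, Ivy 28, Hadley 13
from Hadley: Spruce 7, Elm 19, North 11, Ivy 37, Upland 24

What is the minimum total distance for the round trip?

78 miles — the shortest possible round trip.

Spruce → Elm → North → Ivy → Upland → Hadley → Spruce: 12+12+33+33+13+7 = 110
Spruce → Elm → North → Ivy → Hadley → Upland → Spruce: 12+12+33+21+24+17 = 119
Spruce → Elm → North → Upland → Ivy → Hadley → Spruce: 12+12+19+28+21+7 = 99
Spruce → Elm → North → Upland → Hadley → Ivy → Spruce: 12+12+19+13+37+25 = 118
Spruce → Elm → North → Hadley → Ivy → Upland → Spruce: 12+12+7+37+33+17 = 118
Spruce → Elm → North → Hadley → Upland → Ivy → Spruce: 12+12+7+24+28+25 = 108
Spruce → Elm → Ivy → North → Upland → Hadley → Spruce: 12+24+14+19+13+7 = 89
Spruce → Elm → Ivy → North → Hadley → Upland → Spruce: 12+24+14+7+24+17 = 98
Spruce → Elm → Ivy → Upland → North → Hadley → Spruce: 12+24+33+21+7+7 = 104
Spruce → Elm → Ivy → Upland → Hadley → North → Spruce: 12+24+33+13+11+14 = 107
Spruce → Elm → Ivy → Hadley → North → Upland → Spruce: 12+24+21+11+19+17 = 104
Spruce → Elm → Ivy → Hadley → Upland → North → Spruce: 12+24+21+24+21+14 = 116
Spruce → Elm → Upland → North → Ivy → Hadley → Spruce: 12+27+21+33+21+7 = 121
Spruce → Elm → Upland → North → Hadley → Ivy → Spruce: 12+27+21+7+37+25 = 129
… (106 more)
Spruce → Upland → Ivy → North → Elm → Hadley → Spruce: 17+28+14+9+3+7 = 78  ← best
The minimum is 78.
One optimal route: Spruce → Upland → Ivy → North → Elm → Hadley → Spruce.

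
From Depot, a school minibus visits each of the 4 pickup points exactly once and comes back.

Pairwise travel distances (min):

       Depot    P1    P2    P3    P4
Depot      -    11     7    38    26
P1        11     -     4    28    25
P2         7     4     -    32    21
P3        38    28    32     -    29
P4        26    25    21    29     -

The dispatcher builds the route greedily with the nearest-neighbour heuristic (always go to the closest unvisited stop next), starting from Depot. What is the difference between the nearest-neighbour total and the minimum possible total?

Depot: P2=7, P1=11, P4=26, P3=38 ⇒ P2
P2: P1=4, P4=21, P3=32 ⇒ P1
P1: P4=25, P3=28 ⇒ P4
P4: P3=29 ⇒ P3
NN route Depot → P2 → P1 → P4 → P3 → Depot costs 103.
Optimal: Depot → P2 → P1 → P3 → P4 → Depot costs 94 (by enumerating all 12 distinct tours).
Excess = 103 − 94 = 9.

The nearest-neighbour route is 9 min longer than optimal.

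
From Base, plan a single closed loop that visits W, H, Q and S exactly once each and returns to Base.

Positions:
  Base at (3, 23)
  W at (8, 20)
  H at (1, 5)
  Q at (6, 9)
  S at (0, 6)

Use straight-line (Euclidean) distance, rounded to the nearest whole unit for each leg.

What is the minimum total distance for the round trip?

There are 12 distinct closed tours to check (reversals are equivalent).
Base → W → H → Q → S → Base: 6+17+6+7+17 = 53
Base → W → H → S → Q → Base: 6+17+1+7+14 = 45
Base → W → Q → H → S → Base: 6+11+6+1+17 = 41
Base → W → Q → S → H → Base: 6+11+7+1+18 = 43
Base → W → S → H → Q → Base: 6+16+1+6+14 = 43
Base → W → S → Q → H → Base: 6+16+7+6+18 = 53
Base → H → W → Q → S → Base: 18+17+11+7+17 = 70
Base → H → W → S → Q → Base: 18+17+16+7+14 = 72
Base → H → Q → W → S → Base: 18+6+11+16+17 = 68
Base → H → S → W → Q → Base: 18+1+16+11+14 = 60
Base → Q → W → H → S → Base: 14+11+17+1+17 = 60
Base → Q → H → W → S → Base: 14+6+17+16+17 = 70
The minimum is 41.
One optimal route: Base → W → Q → H → S → Base (or its reverse).

41 — the shortest possible round trip.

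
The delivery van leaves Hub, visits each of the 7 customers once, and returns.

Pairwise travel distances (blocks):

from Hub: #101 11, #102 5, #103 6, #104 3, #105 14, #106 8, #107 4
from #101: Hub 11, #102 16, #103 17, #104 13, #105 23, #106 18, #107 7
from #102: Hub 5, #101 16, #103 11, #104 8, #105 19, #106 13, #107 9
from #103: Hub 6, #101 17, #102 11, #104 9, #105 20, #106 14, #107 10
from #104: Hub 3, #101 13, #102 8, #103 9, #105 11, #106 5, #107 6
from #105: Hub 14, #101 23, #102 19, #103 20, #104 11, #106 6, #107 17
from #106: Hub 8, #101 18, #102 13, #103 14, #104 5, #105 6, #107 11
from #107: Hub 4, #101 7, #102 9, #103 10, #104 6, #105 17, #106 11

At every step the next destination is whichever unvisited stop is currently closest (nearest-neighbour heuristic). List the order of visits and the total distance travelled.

Total distance 71 blocks via the nearest-neighbour route Hub → #104 → #106 → #105 → #107 → #101 → #102 → #103 → Hub.

At Hub the remaining stops are #104 3, #107 4, #102 5, #103 6, #106 8, #101 11, #105 14; go to #104.
At #104 the remaining stops are #106 5, #107 6, #102 8, #103 9, #105 11, #101 13; go to #106.
At #106 the remaining stops are #105 6, #107 11, #102 13, #103 14, #101 18; go to #105.
At #105 the remaining stops are #107 17, #102 19, #103 20, #101 23; go to #107.
At #107 the remaining stops are #101 7, #102 9, #103 10; go to #101.
At #101 the remaining stops are #102 16, #103 17; go to #102.
At #102 the remaining stops are #103 11; go to #103.
Return #103→Hub: 6.
Total = 3 + 5 + 6 + 17 + 7 + 16 + 11 + 6 = 71.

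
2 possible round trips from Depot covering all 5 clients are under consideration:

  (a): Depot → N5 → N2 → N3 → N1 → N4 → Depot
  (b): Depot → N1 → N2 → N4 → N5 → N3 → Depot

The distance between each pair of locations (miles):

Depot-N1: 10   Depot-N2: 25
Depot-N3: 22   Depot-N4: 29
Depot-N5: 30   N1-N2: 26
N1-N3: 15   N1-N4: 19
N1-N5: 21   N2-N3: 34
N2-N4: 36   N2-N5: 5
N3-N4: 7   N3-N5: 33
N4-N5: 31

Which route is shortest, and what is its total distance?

Shortest is (a), total 132 miles.

(a): 30 + 5 + 34 + 15 + 19 + 29 = 132
(b): 10 + 26 + 36 + 31 + 33 + 22 = 158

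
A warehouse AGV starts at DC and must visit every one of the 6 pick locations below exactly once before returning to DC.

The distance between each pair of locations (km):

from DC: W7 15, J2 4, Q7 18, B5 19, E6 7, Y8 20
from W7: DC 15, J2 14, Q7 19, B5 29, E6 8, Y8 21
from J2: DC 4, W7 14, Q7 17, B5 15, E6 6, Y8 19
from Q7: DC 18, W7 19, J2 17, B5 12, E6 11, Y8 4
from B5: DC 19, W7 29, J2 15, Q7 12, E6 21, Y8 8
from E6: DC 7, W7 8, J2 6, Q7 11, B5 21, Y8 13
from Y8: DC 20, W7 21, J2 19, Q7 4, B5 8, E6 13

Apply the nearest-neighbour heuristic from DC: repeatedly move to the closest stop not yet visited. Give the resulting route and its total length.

From DC: distances to unvisited — J2=4, E6=7, W7=15, Q7=18, B5=19, Y8=20. Nearest is J2 (4).
From J2: distances to unvisited — E6=6, W7=14, B5=15, Q7=17, Y8=19. Nearest is E6 (6).
From E6: distances to unvisited — W7=8, Q7=11, Y8=13, B5=21. Nearest is W7 (8).
From W7: distances to unvisited — Q7=19, Y8=21, B5=29. Nearest is Q7 (19).
From Q7: distances to unvisited — Y8=4, B5=12. Nearest is Y8 (4).
From Y8: distances to unvisited — B5=8. Nearest is B5 (8).
Return B5→DC: 19.
Total = 4 + 6 + 8 + 19 + 4 + 8 + 19 = 68.

Nearest-neighbour total = 68 km; route DC → J2 → E6 → W7 → Q7 → Y8 → B5 → DC.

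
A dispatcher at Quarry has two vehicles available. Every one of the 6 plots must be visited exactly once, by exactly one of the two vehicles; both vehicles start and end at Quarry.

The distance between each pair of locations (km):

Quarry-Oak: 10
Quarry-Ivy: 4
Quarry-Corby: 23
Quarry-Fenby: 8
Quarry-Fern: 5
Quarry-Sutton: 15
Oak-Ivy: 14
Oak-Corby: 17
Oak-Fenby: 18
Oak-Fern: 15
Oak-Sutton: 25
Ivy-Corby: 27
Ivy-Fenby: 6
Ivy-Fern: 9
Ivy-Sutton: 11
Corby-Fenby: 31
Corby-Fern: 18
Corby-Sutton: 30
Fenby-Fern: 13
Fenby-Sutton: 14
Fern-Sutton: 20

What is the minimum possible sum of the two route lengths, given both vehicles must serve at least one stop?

Minimum combined distance: 87 km.

Check every non-empty split of the stops between the two vehicles; for each half take its own optimal tour:
  {Oak} + {Ivy, Corby, Fenby, Fern, Sutton}: 20 + 77 = 97
  {Ivy} + {Oak, Corby, Fenby, Fern, Sutton}: 8 + 87 = 95
  {Oak, Ivy} + {Corby, Fenby, Fern, Sutton}: 28 + 75 = 103
  {Corby} + {Oak, Ivy, Fenby, Fern, Sutton}: 46 + 67 = 113
  {Oak, Corby} + {Ivy, Fenby, Fern, Sutton}: 50 + 47 = 97
  {Ivy, Corby} + {Oak, Fenby, Fern, Sutton}: 54 + 67 = 121
  … (31 splits in total)
  {Oak, Corby, Fern} + {Ivy, Fenby, Sutton}: 50 + 37 = 87  ← best
Best: vehicle 1 Quarry → Oak → Corby → Fern → Quarry = 50; vehicle 2 Quarry → Ivy → Sutton → Fenby → Quarry = 37; combined 87.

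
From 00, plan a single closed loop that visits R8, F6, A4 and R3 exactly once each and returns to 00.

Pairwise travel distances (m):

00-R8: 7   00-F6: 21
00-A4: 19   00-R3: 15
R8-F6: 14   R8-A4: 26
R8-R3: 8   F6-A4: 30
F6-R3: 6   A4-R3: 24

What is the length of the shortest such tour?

Minimum total distance: 70 m.

With 4 stops there are 4!/2 = 12 distinct round trips (a route and its reverse cost the same).
00 → R8 → F6 → A4 → R3 → 00: 7+14+30+24+15 = 90
00 → R8 → F6 → R3 → A4 → 00: 7+14+6+24+19 = 70
00 → R8 → A4 → F6 → R3 → 00: 7+26+30+6+15 = 84
00 → R8 → A4 → R3 → F6 → 00: 7+26+24+6+21 = 84
00 → R8 → R3 → F6 → A4 → 00: 7+8+6+30+19 = 70
00 → R8 → R3 → A4 → F6 → 00: 7+8+24+30+21 = 90
00 → F6 → R8 → A4 → R3 → 00: 21+14+26+24+15 = 100
00 → F6 → R8 → R3 → A4 → 00: 21+14+8+24+19 = 86
00 → F6 → A4 → R8 → R3 → 00: 21+30+26+8+15 = 100
00 → F6 → R3 → R8 → A4 → 00: 21+6+8+26+19 = 80
00 → A4 → R8 → F6 → R3 → 00: 19+26+14+6+15 = 80
00 → A4 → F6 → R8 → R3 → 00: 19+30+14+8+15 = 86
The minimum is 70.
One optimal route: 00 → R8 → F6 → R3 → A4 → 00 (or its reverse).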